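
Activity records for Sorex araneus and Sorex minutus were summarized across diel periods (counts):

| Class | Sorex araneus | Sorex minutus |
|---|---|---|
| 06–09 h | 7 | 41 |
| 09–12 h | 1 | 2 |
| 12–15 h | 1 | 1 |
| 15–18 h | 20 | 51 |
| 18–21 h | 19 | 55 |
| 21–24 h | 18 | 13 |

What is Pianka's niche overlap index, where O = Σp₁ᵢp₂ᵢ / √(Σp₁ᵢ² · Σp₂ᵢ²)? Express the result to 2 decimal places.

0.89

Proportions for Sorex araneus (n=66): 7/66=0.1061, 1/66=0.0152, 1/66=0.0152, 20/66=0.3030, 19/66=0.2879, 18/66=0.2727
Proportions for Sorex minutus (n=163): 41/163=0.2515, 2/163=0.0123, 1/163=0.0061, 51/163=0.3129, 55/163=0.3374, 13/163=0.0798
Σ p₁ᵢp₂ᵢ = 0.026684 + 0.000187 + 0.000093 + 0.094809 + 0.097137 + 0.021761 = 0.240671
Σp_1ᵢ² = 0.1061² + 0.0152² + 0.0152² + 0.3030² + 0.2879² + 0.2727² = 0.011257 + 0.000231 + 0.000231 + 0.091809 + 0.082886 + 0.074365 = 0.260779
Σp_2ᵢ² = 0.2515² + 0.0123² + 0.0061² + 0.3129² + 0.3374² + 0.0798² = 0.063252 + 0.000151 + 0.000037 + 0.097906 + 0.113839 + 0.006368 = 0.281553
O = 0.240671 / √(0.260779 × 0.281553) = 0.240671 / 0.2709670 = 0.8882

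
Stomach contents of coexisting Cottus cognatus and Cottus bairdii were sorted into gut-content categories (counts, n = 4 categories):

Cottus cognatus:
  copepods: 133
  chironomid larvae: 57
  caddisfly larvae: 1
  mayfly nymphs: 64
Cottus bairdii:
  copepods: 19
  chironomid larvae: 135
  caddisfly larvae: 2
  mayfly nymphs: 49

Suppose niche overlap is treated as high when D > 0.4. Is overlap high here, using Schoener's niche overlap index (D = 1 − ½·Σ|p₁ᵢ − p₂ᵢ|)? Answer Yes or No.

Yes

Proportions for Cottus cognatus (n=255): 133/255=0.5216, 57/255=0.2235, 1/255=0.0039, 64/255=0.2510
Proportions for Cottus bairdii (n=205): 19/205=0.0927, 135/205=0.6585, 2/205=0.0098, 49/205=0.2390
Σ|p₁ᵢ − p₂ᵢ| = 0.4289 + 0.4350 + 0.0059 + 0.0120 = 0.8818
D = 1 − ½ × 0.8818 = 1 − 0.44090 = 0.55910
D = 0.55910 > 0.4 → Yes.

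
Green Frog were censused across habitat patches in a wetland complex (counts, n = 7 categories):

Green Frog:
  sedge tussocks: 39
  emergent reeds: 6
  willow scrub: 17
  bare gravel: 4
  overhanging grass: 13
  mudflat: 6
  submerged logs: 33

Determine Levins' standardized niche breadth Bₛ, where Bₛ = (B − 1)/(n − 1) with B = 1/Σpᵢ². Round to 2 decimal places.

0.57

Proportions for Green Frog (n=118): 39/118=0.3305, 6/118=0.0508, 17/118=0.1441, 4/118=0.0339, 13/118=0.1102, 6/118=0.0508, 33/118=0.2797
Σpᵢ² = 0.3305² + 0.0508² + 0.1441² + 0.0339² + 0.1102² + 0.0508² + 0.2797² = 0.109230 + 0.002581 + 0.020765 + 0.001149 + 0.012144 + 0.002581 + 0.078232 = 0.226682
B = 1 / 0.226682 = 4.4115
Bₛ = (B − 1)/(n − 1) = (4.4115 − 1)/(7 − 1) = 3.4115/6 = 0.5686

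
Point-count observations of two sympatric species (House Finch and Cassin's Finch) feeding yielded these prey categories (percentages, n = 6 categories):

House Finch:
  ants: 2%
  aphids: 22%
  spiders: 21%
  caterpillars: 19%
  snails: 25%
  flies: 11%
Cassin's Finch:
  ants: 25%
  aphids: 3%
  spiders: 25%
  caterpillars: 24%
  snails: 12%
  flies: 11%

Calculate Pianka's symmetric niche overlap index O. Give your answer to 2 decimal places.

0.73

Convert percentages to proportions (divide by 100).
Σ p₁ᵢp₂ᵢ = 0.0050 + 0.0066 + 0.0525 + 0.0456 + 0.0300 + 0.0121 = 0.1518
Σp_1ᵢ² = 0.02² + 0.22² + 0.21² + 0.19² + 0.25² + 0.11² = 0.0004 + 0.0484 + 0.0441 + 0.0361 + 0.0625 + 0.0121 = 0.2036
Σp_2ᵢ² = 0.25² + 0.03² + 0.25² + 0.24² + 0.12² + 0.11² = 0.0625 + 0.0009 + 0.0625 + 0.0576 + 0.0144 + 0.0121 = 0.2100
O = 0.1518 / √(0.2036 × 0.2100) = 0.1518 / 0.20678 = 0.7341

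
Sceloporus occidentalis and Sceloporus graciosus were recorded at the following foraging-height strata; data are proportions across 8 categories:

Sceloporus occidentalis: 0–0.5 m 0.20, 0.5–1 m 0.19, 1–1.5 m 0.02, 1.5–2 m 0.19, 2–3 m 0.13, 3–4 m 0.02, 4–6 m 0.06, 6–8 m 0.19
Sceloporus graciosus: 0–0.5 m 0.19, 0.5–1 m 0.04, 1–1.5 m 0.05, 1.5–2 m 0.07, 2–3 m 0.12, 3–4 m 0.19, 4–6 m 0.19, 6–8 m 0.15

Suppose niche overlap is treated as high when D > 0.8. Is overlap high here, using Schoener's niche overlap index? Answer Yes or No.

No

Σ|p₁ᵢ − p₂ᵢ| = 0.01 + 0.15 + 0.03 + 0.12 + 0.01 + 0.17 + 0.13 + 0.04 = 0.66
D = 1 − ½ × 0.66 = 1 − 0.330 = 0.6700
D = 0.6700 < 0.8 → No.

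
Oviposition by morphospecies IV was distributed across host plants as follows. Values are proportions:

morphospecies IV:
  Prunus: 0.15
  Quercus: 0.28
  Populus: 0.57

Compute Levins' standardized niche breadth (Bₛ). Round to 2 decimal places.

Σpᵢ² = 0.15² + 0.28² + 0.57² = 0.0225 + 0.0784 + 0.3249 = 0.4258
B = 1 / 0.4258 = 2.3485
Bₛ = (B − 1)/(n − 1) = (2.3485 − 1)/(3 − 1) = 1.3485/2 = 0.6743

0.67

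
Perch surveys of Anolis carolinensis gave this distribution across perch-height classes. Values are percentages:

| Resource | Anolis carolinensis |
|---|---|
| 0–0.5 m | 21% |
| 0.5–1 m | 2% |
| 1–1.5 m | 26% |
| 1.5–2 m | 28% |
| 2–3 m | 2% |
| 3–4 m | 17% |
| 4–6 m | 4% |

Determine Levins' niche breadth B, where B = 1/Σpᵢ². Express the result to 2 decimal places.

4.52

Convert percentages to proportions (divide by 100).
Σpᵢ² = 0.21² + 0.02² + 0.26² + 0.28² + 0.02² + 0.17² + 0.04² = 0.0441 + 0.0004 + 0.0676 + 0.0784 + 0.0004 + 0.0289 + 0.0016 = 0.2214
B = 1 / 0.2214 = 4.5167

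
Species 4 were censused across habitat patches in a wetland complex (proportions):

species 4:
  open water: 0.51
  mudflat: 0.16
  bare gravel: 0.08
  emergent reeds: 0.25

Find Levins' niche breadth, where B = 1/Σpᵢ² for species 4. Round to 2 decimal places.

Σpᵢ² = 0.51² + 0.16² + 0.08² + 0.25² = 0.2601 + 0.0256 + 0.0064 + 0.0625 = 0.3546
B = 1 / 0.3546 = 2.8201

2.82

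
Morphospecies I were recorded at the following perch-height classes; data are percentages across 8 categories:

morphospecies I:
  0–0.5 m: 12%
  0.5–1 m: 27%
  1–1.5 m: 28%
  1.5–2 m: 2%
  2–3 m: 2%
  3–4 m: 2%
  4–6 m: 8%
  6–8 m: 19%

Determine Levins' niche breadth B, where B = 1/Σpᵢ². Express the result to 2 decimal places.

4.78

Convert percentages to proportions (divide by 100).
Σpᵢ² = 0.12² + 0.27² + 0.28² + 0.02² + 0.02² + 0.02² + 0.08² + 0.19² = 0.0144 + 0.0729 + 0.0784 + 0.0004 + 0.0004 + 0.0004 + 0.0064 + 0.0361 = 0.2094
B = 1 / 0.2094 = 4.7755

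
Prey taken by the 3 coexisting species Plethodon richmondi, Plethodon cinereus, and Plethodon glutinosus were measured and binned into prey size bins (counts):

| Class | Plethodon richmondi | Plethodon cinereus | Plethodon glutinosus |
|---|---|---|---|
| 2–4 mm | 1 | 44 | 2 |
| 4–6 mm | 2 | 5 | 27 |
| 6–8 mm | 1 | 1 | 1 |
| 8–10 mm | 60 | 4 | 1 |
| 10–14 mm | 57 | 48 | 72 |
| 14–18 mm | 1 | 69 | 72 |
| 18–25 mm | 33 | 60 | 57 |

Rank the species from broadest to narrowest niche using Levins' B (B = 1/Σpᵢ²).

Proportions for Plethodon richmondi (n=155): 1/155=0.0065, 2/155=0.0129, 1/155=0.0065, 60/155=0.3871, 57/155=0.3677, 1/155=0.0065, 33/155=0.2129
Proportions for Plethodon cinereus (n=231): 44/231=0.1905, 5/231=0.0216, 1/231=0.0043, 4/231=0.0173, 48/231=0.2078, 69/231=0.2987, 60/231=0.2597
Proportions for Plethodon glutinosus (n=232): 2/232=0.0086, 27/232=0.1164, 1/232=0.0043, 1/232=0.0043, 72/232=0.3103, 72/232=0.3103, 57/232=0.2457
Σp_richᵢ² = 0.0065² + 0.0129² + 0.0065² + 0.3871² + 0.3677² + 0.0065² + 0.2129² = 0.000042 + 0.000166 + 0.000042 + 0.149846 + 0.135203 + 0.000042 + 0.045326 = 0.330667
B_rich = 1 / 0.330667 = 3.0242
Σp_cineᵢ² = 0.1905² + 0.0216² + 0.0043² + 0.0173² + 0.2078² + 0.2987² + 0.2597² = 0.036290 + 0.000467 + 0.000018 + 0.000299 + 0.043181 + 0.089222 + 0.067444 = 0.236921
B_cine = 1 / 0.236921 = 4.2208
Σp_glutᵢ² = 0.0086² + 0.1164² + 0.0043² + 0.0043² + 0.3103² + 0.3103² + 0.2457² = 0.000074 + 0.013549 + 0.000018 + 0.000018 + 0.096286 + 0.096286 + 0.060368 = 0.266599
B_glut = 1 / 0.266599 = 3.7510
Ranking by B (broadest → narrowest): Plethodon cinereus (4.22) > Plethodon glutinosus (3.75) > Plethodon richmondi (3.02)

Plethodon cinereus > Plethodon glutinosus > Plethodon richmondi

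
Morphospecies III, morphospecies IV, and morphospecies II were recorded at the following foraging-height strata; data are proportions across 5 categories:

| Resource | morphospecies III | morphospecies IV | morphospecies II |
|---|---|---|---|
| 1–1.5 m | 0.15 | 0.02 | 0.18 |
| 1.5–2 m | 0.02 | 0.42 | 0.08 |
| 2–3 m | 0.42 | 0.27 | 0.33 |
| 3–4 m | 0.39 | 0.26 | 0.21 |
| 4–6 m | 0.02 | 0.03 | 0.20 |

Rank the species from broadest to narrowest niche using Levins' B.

morphospecies II > morphospecies IV > morphospecies III

Σp_IIIᵢ² = 0.15² + 0.02² + 0.42² + 0.39² + 0.02² = 0.0225 + 0.0004 + 0.1764 + 0.1521 + 0.0004 = 0.3518
B_III = 1 / 0.3518 = 2.8425
Σp_IVᵢ² = 0.02² + 0.42² + 0.27² + 0.26² + 0.03² = 0.0004 + 0.1764 + 0.0729 + 0.0676 + 0.0009 = 0.3182
B_IV = 1 / 0.3182 = 3.1427
Σp_IIᵢ² = 0.18² + 0.08² + 0.33² + 0.21² + 0.20² = 0.0324 + 0.0064 + 0.1089 + 0.0441 + 0.0400 = 0.2318
B_II = 1 / 0.2318 = 4.3141
Ranking by B (broadest → narrowest): morphospecies II (4.31) > morphospecies IV (3.14) > morphospecies III (2.84)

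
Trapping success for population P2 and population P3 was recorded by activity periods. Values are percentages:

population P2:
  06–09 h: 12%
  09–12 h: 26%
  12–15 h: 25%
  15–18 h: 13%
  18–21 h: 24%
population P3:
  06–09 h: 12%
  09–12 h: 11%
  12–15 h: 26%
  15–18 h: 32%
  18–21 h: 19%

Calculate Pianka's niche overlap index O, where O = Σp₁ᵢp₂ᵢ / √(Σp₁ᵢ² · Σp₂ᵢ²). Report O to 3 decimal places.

0.865

Convert percentages to proportions (divide by 100).
Σ p₁ᵢp₂ᵢ = 0.0144 + 0.0286 + 0.0650 + 0.0416 + 0.0456 = 0.1952
Σp_1ᵢ² = 0.12² + 0.26² + 0.25² + 0.13² + 0.24² = 0.0144 + 0.0676 + 0.0625 + 0.0169 + 0.0576 = 0.2190
Σp_2ᵢ² = 0.12² + 0.11² + 0.26² + 0.32² + 0.19² = 0.0144 + 0.0121 + 0.0676 + 0.1024 + 0.0361 = 0.2326
O = 0.1952 / √(0.2190 × 0.2326) = 0.1952 / 0.225698 = 0.86487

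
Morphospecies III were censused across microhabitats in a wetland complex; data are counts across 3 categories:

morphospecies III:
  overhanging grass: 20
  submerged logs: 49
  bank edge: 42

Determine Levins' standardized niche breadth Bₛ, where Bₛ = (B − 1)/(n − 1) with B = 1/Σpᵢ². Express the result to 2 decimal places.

0.85

Proportions for morphospecies III (n=111): 20/111=0.1802, 49/111=0.4414, 42/111=0.3784
Σpᵢ² = 0.1802² + 0.4414² + 0.3784² = 0.032472 + 0.194834 + 0.143187 = 0.370493
B = 1 / 0.370493 = 2.6991
Bₛ = (B − 1)/(n − 1) = (2.6991 − 1)/(3 − 1) = 1.6991/2 = 0.8496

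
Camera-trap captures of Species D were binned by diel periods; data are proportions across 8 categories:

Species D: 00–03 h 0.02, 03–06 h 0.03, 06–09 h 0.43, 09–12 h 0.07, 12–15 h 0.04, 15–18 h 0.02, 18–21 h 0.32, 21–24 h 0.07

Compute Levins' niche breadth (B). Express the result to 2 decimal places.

Σpᵢ² = 0.02² + 0.03² + 0.43² + 0.07² + 0.04² + 0.02² + 0.32² + 0.07² = 0.0004 + 0.0009 + 0.1849 + 0.0049 + 0.0016 + 0.0004 + 0.1024 + 0.0049 = 0.3004
B = 1 / 0.3004 = 3.3289

3.33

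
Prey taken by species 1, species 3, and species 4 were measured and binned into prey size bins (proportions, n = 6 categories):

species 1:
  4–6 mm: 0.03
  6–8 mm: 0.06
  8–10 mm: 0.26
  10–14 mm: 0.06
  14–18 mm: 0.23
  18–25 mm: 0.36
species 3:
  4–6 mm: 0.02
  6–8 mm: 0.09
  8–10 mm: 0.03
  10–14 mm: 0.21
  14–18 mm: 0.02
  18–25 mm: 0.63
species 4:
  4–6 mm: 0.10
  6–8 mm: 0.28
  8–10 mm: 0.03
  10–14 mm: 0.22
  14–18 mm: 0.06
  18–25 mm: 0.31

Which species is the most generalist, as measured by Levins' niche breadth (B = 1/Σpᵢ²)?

Σp_1ᵢ² = 0.03² + 0.06² + 0.26² + 0.06² + 0.23² + 0.36² = 0.0009 + 0.0036 + 0.0676 + 0.0036 + 0.0529 + 0.1296 = 0.2582
B_1 = 1 / 0.2582 = 3.8730
Σp_3ᵢ² = 0.02² + 0.09² + 0.03² + 0.21² + 0.02² + 0.63² = 0.0004 + 0.0081 + 0.0009 + 0.0441 + 0.0004 + 0.3969 = 0.4508
B_3 = 1 / 0.4508 = 2.2183
Σp_4ᵢ² = 0.10² + 0.28² + 0.03² + 0.22² + 0.06² + 0.31² = 0.0100 + 0.0784 + 0.0009 + 0.0484 + 0.0036 + 0.0961 = 0.2374
B_4 = 1 / 0.2374 = 4.2123
Highest B → broadest niche (most generalist): species 4 (B = 4.21).

species 4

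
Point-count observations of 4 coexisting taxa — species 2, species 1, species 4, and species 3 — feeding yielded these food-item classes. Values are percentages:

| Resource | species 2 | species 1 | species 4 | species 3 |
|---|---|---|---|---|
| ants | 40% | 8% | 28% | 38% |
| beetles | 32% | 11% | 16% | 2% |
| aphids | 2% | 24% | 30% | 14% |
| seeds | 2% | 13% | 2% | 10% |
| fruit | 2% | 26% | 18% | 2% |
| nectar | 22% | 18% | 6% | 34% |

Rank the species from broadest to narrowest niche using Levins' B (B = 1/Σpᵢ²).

Convert percentages to proportions (divide by 100).
Σp_2ᵢ² = 0.40² + 0.32² + 0.02² + 0.02² + 0.02² + 0.22² = 0.1600 + 0.1024 + 0.0004 + 0.0004 + 0.0004 + 0.0484 = 0.3120
B_2 = 1 / 0.3120 = 3.2051
Σp_1ᵢ² = 0.08² + 0.11² + 0.24² + 0.13² + 0.26² + 0.18² = 0.0064 + 0.0121 + 0.0576 + 0.0169 + 0.0676 + 0.0324 = 0.1930
B_1 = 1 / 0.1930 = 5.1813
Σp_4ᵢ² = 0.28² + 0.16² + 0.30² + 0.02² + 0.18² + 0.06² = 0.0784 + 0.0256 + 0.0900 + 0.0004 + 0.0324 + 0.0036 = 0.2304
B_4 = 1 / 0.2304 = 4.3403
Σp_3ᵢ² = 0.38² + 0.02² + 0.14² + 0.10² + 0.02² + 0.34² = 0.1444 + 0.0004 + 0.0196 + 0.0100 + 0.0004 + 0.1156 = 0.2904
B_3 = 1 / 0.2904 = 3.4435
Ranking by B (broadest → narrowest): species 1 (5.18) > species 4 (4.34) > species 3 (3.44) > species 2 (3.21)

species 1 > species 4 > species 3 > species 2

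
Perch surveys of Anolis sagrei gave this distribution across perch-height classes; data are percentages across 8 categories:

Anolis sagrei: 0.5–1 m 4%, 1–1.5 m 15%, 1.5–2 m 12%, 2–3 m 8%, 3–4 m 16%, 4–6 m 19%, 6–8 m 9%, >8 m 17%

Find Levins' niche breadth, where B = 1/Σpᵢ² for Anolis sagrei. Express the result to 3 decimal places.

Convert percentages to proportions (divide by 100).
Σpᵢ² = 0.04² + 0.15² + 0.12² + 0.08² + 0.16² + 0.19² + 0.09² + 0.17² = 0.0016 + 0.0225 + 0.0144 + 0.0064 + 0.0256 + 0.0361 + 0.0081 + 0.0289 = 0.1436
B = 1 / 0.1436 = 6.96379

6.964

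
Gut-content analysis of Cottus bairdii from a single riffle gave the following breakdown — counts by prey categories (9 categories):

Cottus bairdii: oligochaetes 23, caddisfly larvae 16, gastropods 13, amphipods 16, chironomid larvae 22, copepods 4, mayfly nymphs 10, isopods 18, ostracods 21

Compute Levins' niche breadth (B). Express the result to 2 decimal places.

7.94

Proportions for Cottus bairdii (n=143): 23/143=0.1608, 16/143=0.1119, 13/143=0.0909, 16/143=0.1119, 22/143=0.1538, 4/143=0.0280, 10/143=0.0699, 18/143=0.1259, 21/143=0.1469
Σpᵢ² = 0.1608² + 0.1119² + 0.0909² + 0.1119² + 0.1538² + 0.0280² + 0.0699² + 0.1259² + 0.1469² = 0.025857 + 0.012522 + 0.008263 + 0.012522 + 0.023654 + 0.000784 + 0.004886 + 0.015851 + 0.021580 = 0.125919
B = 1 / 0.125919 = 7.9416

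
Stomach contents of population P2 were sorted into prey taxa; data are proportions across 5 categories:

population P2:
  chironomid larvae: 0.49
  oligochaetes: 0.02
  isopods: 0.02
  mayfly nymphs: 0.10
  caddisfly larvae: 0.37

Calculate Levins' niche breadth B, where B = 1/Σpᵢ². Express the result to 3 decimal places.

Σpᵢ² = 0.49² + 0.02² + 0.02² + 0.10² + 0.37² = 0.2401 + 0.0004 + 0.0004 + 0.0100 + 0.1369 = 0.3878
B = 1 / 0.3878 = 2.57865

2.579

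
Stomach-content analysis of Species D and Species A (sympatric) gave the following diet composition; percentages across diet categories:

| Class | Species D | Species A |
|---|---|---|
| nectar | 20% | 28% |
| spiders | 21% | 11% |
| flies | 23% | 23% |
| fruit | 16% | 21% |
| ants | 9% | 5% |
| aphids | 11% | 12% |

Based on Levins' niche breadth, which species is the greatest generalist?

Convert percentages to proportions (divide by 100).
Σp_Dᵢ² = 0.20² + 0.21² + 0.23² + 0.16² + 0.09² + 0.11² = 0.0400 + 0.0441 + 0.0529 + 0.0256 + 0.0081 + 0.0121 = 0.1828
B_D = 1 / 0.1828 = 5.4705
Σp_Aᵢ² = 0.28² + 0.11² + 0.23² + 0.21² + 0.05² + 0.12² = 0.0784 + 0.0121 + 0.0529 + 0.0441 + 0.0025 + 0.0144 = 0.2044
B_A = 1 / 0.2044 = 4.8924
Highest B → broadest niche (most generalist): Species D (B = 5.47).

Species D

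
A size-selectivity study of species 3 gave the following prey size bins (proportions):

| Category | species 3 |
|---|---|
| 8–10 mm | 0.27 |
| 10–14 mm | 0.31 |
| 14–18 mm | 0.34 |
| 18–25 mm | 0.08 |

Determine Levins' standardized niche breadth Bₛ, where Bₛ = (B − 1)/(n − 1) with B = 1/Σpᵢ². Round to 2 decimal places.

0.81

Σpᵢ² = 0.27² + 0.31² + 0.34² + 0.08² = 0.0729 + 0.0961 + 0.1156 + 0.0064 = 0.2910
B = 1 / 0.2910 = 3.4364
Bₛ = (B − 1)/(n − 1) = (3.4364 − 1)/(4 − 1) = 2.4364/3 = 0.8121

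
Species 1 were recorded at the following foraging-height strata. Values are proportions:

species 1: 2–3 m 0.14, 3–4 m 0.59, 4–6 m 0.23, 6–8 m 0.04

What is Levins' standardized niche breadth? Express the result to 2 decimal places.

Σpᵢ² = 0.14² + 0.59² + 0.23² + 0.04² = 0.0196 + 0.3481 + 0.0529 + 0.0016 = 0.4222
B = 1 / 0.4222 = 2.3685
Bₛ = (B − 1)/(n − 1) = (2.3685 − 1)/(4 − 1) = 1.3685/3 = 0.4562

0.46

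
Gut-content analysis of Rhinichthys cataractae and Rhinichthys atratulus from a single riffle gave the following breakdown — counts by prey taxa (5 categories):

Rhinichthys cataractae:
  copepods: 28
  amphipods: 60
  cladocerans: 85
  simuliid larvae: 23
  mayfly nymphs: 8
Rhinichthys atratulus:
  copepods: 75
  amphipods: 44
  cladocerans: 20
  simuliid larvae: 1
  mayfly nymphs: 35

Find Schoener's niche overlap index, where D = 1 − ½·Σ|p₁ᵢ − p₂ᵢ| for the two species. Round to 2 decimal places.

0.55

Proportions for Rhinichthys cataractae (n=204): 28/204=0.1373, 60/204=0.2941, 85/204=0.4167, 23/204=0.1127, 8/204=0.0392
Proportions for Rhinichthys atratulus (n=175): 75/175=0.4286, 44/175=0.2514, 20/175=0.1143, 1/175=0.0057, 35/175=0.2000
Σ|p₁ᵢ − p₂ᵢ| = 0.2913 + 0.0427 + 0.3024 + 0.1070 + 0.1608 = 0.9042
D = 1 − ½ × 0.9042 = 1 − 0.45210 = 0.54790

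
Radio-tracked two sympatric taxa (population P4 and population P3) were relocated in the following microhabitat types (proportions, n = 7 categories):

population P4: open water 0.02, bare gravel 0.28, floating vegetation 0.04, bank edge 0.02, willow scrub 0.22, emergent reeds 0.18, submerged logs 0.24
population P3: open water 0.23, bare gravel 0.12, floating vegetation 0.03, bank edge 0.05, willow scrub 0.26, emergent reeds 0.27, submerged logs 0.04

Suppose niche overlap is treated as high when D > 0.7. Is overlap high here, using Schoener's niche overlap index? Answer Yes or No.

Σ|p₁ᵢ − p₂ᵢ| = 0.21 + 0.16 + 0.01 + 0.03 + 0.04 + 0.09 + 0.20 = 0.74
D = 1 − ½ × 0.74 = 1 − 0.370 = 0.6300
D = 0.6300 < 0.7 → No.

No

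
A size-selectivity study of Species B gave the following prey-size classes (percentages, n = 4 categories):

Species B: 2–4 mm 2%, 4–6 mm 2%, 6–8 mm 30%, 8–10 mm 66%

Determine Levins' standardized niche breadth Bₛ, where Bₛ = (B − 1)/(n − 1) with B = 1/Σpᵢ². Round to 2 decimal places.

Convert percentages to proportions (divide by 100).
Σpᵢ² = 0.02² + 0.02² + 0.30² + 0.66² = 0.0004 + 0.0004 + 0.0900 + 0.4356 = 0.5264
B = 1 / 0.5264 = 1.8997
Bₛ = (B − 1)/(n − 1) = (1.8997 − 1)/(4 − 1) = 0.8997/3 = 0.2999

0.30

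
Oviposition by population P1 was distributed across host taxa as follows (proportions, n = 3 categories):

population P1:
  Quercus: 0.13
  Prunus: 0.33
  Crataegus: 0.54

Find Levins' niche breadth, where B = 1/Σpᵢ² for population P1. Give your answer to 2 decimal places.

Σpᵢ² = 0.13² + 0.33² + 0.54² = 0.0169 + 0.1089 + 0.2916 = 0.4174
B = 1 / 0.4174 = 2.3958

2.40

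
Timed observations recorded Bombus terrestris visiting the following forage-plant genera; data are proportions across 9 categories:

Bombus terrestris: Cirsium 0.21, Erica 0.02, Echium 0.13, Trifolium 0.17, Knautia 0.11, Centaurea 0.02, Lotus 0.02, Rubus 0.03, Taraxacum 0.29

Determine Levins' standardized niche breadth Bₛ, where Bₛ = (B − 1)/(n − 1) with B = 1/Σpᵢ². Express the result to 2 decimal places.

Σpᵢ² = 0.21² + 0.02² + 0.13² + 0.17² + 0.11² + 0.02² + 0.02² + 0.03² + 0.29² = 0.0441 + 0.0004 + 0.0169 + 0.0289 + 0.0121 + 0.0004 + 0.0004 + 0.0009 + 0.0841 = 0.1882
B = 1 / 0.1882 = 5.3135
Bₛ = (B − 1)/(n − 1) = (5.3135 − 1)/(9 − 1) = 4.3135/8 = 0.5392

0.54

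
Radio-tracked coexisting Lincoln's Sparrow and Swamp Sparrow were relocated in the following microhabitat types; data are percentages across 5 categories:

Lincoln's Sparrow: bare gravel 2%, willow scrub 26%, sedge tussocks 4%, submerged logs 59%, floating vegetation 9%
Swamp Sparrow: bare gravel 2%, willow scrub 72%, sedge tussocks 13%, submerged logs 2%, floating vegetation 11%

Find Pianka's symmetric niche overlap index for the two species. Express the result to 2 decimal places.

Convert percentages to proportions (divide by 100).
Σ p₁ᵢp₂ᵢ = 0.0004 + 0.1872 + 0.0052 + 0.0118 + 0.0099 = 0.2145
Σp_1ᵢ² = 0.02² + 0.26² + 0.04² + 0.59² + 0.09² = 0.0004 + 0.0676 + 0.0016 + 0.3481 + 0.0081 = 0.4258
Σp_2ᵢ² = 0.02² + 0.72² + 0.13² + 0.02² + 0.11² = 0.0004 + 0.5184 + 0.0169 + 0.0004 + 0.0121 = 0.5482
O = 0.2145 / √(0.4258 × 0.5482) = 0.2145 / 0.48314 = 0.4440

0.44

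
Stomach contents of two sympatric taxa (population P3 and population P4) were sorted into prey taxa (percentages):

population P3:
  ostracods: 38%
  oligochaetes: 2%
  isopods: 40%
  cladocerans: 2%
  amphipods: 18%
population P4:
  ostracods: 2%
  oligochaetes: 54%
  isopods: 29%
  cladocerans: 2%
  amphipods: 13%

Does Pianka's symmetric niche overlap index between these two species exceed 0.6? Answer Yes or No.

No

Convert percentages to proportions (divide by 100).
Σ p₁ᵢp₂ᵢ = 0.0076 + 0.0108 + 0.1160 + 0.0004 + 0.0234 = 0.1582
Σp_1ᵢ² = 0.38² + 0.02² + 0.40² + 0.02² + 0.18² = 0.1444 + 0.0004 + 0.1600 + 0.0004 + 0.0324 = 0.3376
Σp_2ᵢ² = 0.02² + 0.54² + 0.29² + 0.02² + 0.13² = 0.0004 + 0.2916 + 0.0841 + 0.0004 + 0.0169 = 0.3934
O = 0.1582 / √(0.3376 × 0.3934) = 0.1582 / 0.36443 = 0.4341
O = 0.4341 < 0.6 → No.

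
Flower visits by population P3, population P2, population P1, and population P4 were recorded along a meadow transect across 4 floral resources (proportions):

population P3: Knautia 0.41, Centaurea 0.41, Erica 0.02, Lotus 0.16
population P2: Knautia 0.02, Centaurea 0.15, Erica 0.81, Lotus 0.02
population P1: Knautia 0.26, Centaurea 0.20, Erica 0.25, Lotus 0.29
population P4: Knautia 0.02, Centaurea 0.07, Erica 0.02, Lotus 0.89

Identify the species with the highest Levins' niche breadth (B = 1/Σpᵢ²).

population P1

Σp_P3ᵢ² = 0.41² + 0.41² + 0.02² + 0.16² = 0.1681 + 0.1681 + 0.0004 + 0.0256 = 0.3622
B_P3 = 1 / 0.3622 = 2.7609
Σp_P2ᵢ² = 0.02² + 0.15² + 0.81² + 0.02² = 0.0004 + 0.0225 + 0.6561 + 0.0004 = 0.6794
B_P2 = 1 / 0.6794 = 1.4719
Σp_P1ᵢ² = 0.26² + 0.20² + 0.25² + 0.29² = 0.0676 + 0.0400 + 0.0625 + 0.0841 = 0.2542
B_P1 = 1 / 0.2542 = 3.9339
Σp_P4ᵢ² = 0.02² + 0.07² + 0.02² + 0.89² = 0.0004 + 0.0049 + 0.0004 + 0.7921 = 0.7978
B_P4 = 1 / 0.7978 = 1.2534
Highest B → broadest niche (most generalist): population P1 (B = 3.93).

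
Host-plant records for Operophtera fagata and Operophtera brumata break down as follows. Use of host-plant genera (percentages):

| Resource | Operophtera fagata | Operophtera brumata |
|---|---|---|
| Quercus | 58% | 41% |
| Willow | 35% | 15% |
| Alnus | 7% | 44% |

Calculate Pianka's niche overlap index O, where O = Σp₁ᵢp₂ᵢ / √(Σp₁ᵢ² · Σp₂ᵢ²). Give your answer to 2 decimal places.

0.76

Convert percentages to proportions (divide by 100).
Σ p₁ᵢp₂ᵢ = 0.2378 + 0.0525 + 0.0308 = 0.3211
Σp_1ᵢ² = 0.58² + 0.35² + 0.07² = 0.3364 + 0.1225 + 0.0049 = 0.4638
Σp_2ᵢ² = 0.41² + 0.15² + 0.44² = 0.1681 + 0.0225 + 0.1936 = 0.3842
O = 0.3211 / √(0.4638 × 0.3842) = 0.3211 / 0.42213 = 0.7607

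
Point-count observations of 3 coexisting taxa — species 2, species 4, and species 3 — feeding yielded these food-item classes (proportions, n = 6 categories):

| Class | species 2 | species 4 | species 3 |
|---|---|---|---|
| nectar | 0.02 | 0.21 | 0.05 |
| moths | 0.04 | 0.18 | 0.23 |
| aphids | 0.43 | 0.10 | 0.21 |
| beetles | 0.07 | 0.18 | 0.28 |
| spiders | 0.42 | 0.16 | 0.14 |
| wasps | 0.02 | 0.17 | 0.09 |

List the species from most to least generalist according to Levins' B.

Σp_2ᵢ² = 0.02² + 0.04² + 0.43² + 0.07² + 0.42² + 0.02² = 0.0004 + 0.0016 + 0.1849 + 0.0049 + 0.1764 + 0.0004 = 0.3686
B_2 = 1 / 0.3686 = 2.7130
Σp_4ᵢ² = 0.21² + 0.18² + 0.10² + 0.18² + 0.16² + 0.17² = 0.0441 + 0.0324 + 0.0100 + 0.0324 + 0.0256 + 0.0289 = 0.1734
B_4 = 1 / 0.1734 = 5.7670
Σp_3ᵢ² = 0.05² + 0.23² + 0.21² + 0.28² + 0.14² + 0.09² = 0.0025 + 0.0529 + 0.0441 + 0.0784 + 0.0196 + 0.0081 = 0.2056
B_3 = 1 / 0.2056 = 4.8638
Ranking by B (broadest → narrowest): species 4 (5.77) > species 3 (4.86) > species 2 (2.71)

species 4 > species 3 > species 2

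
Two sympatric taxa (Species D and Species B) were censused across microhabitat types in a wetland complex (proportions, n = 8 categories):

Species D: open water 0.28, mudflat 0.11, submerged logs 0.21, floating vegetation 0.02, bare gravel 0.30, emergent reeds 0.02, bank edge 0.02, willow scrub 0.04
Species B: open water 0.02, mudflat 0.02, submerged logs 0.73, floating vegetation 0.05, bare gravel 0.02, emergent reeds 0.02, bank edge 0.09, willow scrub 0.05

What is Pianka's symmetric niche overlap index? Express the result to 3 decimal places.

Σ p₁ᵢp₂ᵢ = 0.0056 + 0.0022 + 0.1533 + 0.0010 + 0.0060 + 0.0004 + 0.0018 + 0.0020 = 0.1723
Σp_1ᵢ² = 0.28² + 0.11² + 0.21² + 0.02² + 0.30² + 0.02² + 0.02² + 0.04² = 0.0784 + 0.0121 + 0.0441 + 0.0004 + 0.0900 + 0.0004 + 0.0004 + 0.0016 = 0.2274
Σp_2ᵢ² = 0.02² + 0.02² + 0.73² + 0.05² + 0.02² + 0.02² + 0.09² + 0.05² = 0.0004 + 0.0004 + 0.5329 + 0.0025 + 0.0004 + 0.0004 + 0.0081 + 0.0025 = 0.5476
O = 0.1723 / √(0.2274 × 0.5476) = 0.1723 / 0.352880 = 0.48827

0.488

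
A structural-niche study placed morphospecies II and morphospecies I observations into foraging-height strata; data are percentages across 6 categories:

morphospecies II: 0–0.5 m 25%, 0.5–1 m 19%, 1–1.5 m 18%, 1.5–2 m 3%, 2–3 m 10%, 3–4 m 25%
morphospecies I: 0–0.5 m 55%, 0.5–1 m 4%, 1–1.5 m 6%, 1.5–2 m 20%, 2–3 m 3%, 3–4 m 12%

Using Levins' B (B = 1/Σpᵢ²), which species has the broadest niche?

Convert percentages to proportions (divide by 100).
Σp_IIᵢ² = 0.25² + 0.19² + 0.18² + 0.03² + 0.10² + 0.25² = 0.0625 + 0.0361 + 0.0324 + 0.0009 + 0.0100 + 0.0625 = 0.2044
B_II = 1 / 0.2044 = 4.8924
Σp_Iᵢ² = 0.55² + 0.04² + 0.06² + 0.20² + 0.03² + 0.12² = 0.3025 + 0.0016 + 0.0036 + 0.0400 + 0.0009 + 0.0144 = 0.3630
B_I = 1 / 0.3630 = 2.7548
Highest B → broadest niche (most generalist): morphospecies II (B = 4.89).

morphospecies II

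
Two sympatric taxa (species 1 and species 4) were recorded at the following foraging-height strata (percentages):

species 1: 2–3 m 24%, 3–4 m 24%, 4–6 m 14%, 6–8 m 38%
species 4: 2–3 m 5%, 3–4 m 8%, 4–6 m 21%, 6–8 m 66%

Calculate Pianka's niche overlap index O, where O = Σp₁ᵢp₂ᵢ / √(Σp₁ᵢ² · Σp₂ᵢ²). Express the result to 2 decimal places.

0.84

Convert percentages to proportions (divide by 100).
Σ p₁ᵢp₂ᵢ = 0.0120 + 0.0192 + 0.0294 + 0.2508 = 0.3114
Σp_1ᵢ² = 0.24² + 0.24² + 0.14² + 0.38² = 0.0576 + 0.0576 + 0.0196 + 0.1444 = 0.2792
Σp_2ᵢ² = 0.05² + 0.08² + 0.21² + 0.66² = 0.0025 + 0.0064 + 0.0441 + 0.4356 = 0.4886
O = 0.3114 / √(0.2792 × 0.4886) = 0.3114 / 0.36935 = 0.8431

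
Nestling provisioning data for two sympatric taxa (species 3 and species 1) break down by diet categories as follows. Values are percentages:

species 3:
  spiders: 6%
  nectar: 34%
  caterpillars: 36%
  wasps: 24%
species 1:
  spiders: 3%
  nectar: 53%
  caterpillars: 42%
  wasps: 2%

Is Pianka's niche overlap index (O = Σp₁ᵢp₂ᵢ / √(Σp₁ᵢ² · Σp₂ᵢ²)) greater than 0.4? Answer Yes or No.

Yes

Convert percentages to proportions (divide by 100).
Σ p₁ᵢp₂ᵢ = 0.0018 + 0.1802 + 0.1512 + 0.0048 = 0.3380
Σp_1ᵢ² = 0.06² + 0.34² + 0.36² + 0.24² = 0.0036 + 0.1156 + 0.1296 + 0.0576 = 0.3064
Σp_2ᵢ² = 0.03² + 0.53² + 0.42² + 0.02² = 0.0009 + 0.2809 + 0.1764 + 0.0004 = 0.4586
O = 0.3380 / √(0.3064 × 0.4586) = 0.3380 / 0.37485 = 0.9017
O = 0.9017 > 0.4 → Yes.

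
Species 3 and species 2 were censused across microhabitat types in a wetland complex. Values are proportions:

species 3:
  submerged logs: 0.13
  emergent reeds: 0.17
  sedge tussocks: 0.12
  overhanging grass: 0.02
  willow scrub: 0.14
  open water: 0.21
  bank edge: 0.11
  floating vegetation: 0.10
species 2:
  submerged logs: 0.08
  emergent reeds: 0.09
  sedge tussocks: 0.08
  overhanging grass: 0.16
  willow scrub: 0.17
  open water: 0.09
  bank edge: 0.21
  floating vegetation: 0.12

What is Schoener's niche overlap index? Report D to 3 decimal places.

Σ|p₁ᵢ − p₂ᵢ| = 0.05 + 0.08 + 0.04 + 0.14 + 0.03 + 0.12 + 0.10 + 0.02 = 0.58
D = 1 − ½ × 0.58 = 1 − 0.290 = 0.71000

0.710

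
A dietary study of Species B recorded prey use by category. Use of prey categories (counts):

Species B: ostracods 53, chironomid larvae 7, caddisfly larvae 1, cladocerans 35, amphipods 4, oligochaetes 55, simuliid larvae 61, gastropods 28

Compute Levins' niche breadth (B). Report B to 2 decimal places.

Proportions for Species B (n=244): 53/244=0.2172, 7/244=0.0287, 1/244=0.0041, 35/244=0.1434, 4/244=0.0164, 55/244=0.2254, 61/244=0.2500, 28/244=0.1148
Σpᵢ² = 0.2172² + 0.0287² + 0.0041² + 0.1434² + 0.0164² + 0.2254² + 0.2500² + 0.1148² = 0.047176 + 0.000824 + 0.000017 + 0.020564 + 0.000269 + 0.050805 + 0.062500 + 0.013179 = 0.195334
B = 1 / 0.195334 = 5.1194

5.12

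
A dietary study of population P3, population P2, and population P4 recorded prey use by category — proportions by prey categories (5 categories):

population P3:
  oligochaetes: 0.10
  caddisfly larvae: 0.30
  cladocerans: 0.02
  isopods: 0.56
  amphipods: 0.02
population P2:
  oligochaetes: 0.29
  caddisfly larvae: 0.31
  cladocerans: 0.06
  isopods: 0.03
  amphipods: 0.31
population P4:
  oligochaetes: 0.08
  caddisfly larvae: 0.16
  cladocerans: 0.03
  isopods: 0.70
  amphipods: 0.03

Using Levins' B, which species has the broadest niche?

population P2

Σp_P3ᵢ² = 0.10² + 0.30² + 0.02² + 0.56² + 0.02² = 0.0100 + 0.0900 + 0.0004 + 0.3136 + 0.0004 = 0.4144
B_P3 = 1 / 0.4144 = 2.4131
Σp_P2ᵢ² = 0.29² + 0.31² + 0.06² + 0.03² + 0.31² = 0.0841 + 0.0961 + 0.0036 + 0.0009 + 0.0961 = 0.2808
B_P2 = 1 / 0.2808 = 3.5613
Σp_P4ᵢ² = 0.08² + 0.16² + 0.03² + 0.70² + 0.03² = 0.0064 + 0.0256 + 0.0009 + 0.4900 + 0.0009 = 0.5238
B_P4 = 1 / 0.5238 = 1.9091
Highest B → broadest niche (most generalist): population P2 (B = 3.56).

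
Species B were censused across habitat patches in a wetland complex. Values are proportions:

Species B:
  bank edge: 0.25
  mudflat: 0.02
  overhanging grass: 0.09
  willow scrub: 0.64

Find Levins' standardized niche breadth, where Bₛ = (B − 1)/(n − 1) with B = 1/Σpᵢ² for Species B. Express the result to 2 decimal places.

0.36

Σpᵢ² = 0.25² + 0.02² + 0.09² + 0.64² = 0.0625 + 0.0004 + 0.0081 + 0.4096 = 0.4806
B = 1 / 0.4806 = 2.0807
Bₛ = (B − 1)/(n − 1) = (2.0807 − 1)/(4 − 1) = 1.0807/3 = 0.3602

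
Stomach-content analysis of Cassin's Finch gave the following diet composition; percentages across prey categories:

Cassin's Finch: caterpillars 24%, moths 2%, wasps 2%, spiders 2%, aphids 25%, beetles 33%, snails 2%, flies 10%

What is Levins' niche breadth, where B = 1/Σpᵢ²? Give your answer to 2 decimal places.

Convert percentages to proportions (divide by 100).
Σpᵢ² = 0.24² + 0.02² + 0.02² + 0.02² + 0.25² + 0.33² + 0.02² + 0.10² = 0.0576 + 0.0004 + 0.0004 + 0.0004 + 0.0625 + 0.1089 + 0.0004 + 0.0100 = 0.2406
B = 1 / 0.2406 = 4.1563

4.16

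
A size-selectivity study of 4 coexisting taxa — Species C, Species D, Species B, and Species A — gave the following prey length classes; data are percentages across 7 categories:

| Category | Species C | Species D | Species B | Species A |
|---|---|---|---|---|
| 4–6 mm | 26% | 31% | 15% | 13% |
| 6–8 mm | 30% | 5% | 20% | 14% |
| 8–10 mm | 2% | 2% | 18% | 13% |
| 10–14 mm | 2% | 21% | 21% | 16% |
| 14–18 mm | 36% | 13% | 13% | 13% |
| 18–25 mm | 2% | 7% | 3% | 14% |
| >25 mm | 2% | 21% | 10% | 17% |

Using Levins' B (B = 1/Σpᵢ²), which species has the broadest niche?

Convert percentages to proportions (divide by 100).
Σp_Cᵢ² = 0.26² + 0.30² + 0.02² + 0.02² + 0.36² + 0.02² + 0.02² = 0.0676 + 0.0900 + 0.0004 + 0.0004 + 0.1296 + 0.0004 + 0.0004 = 0.2888
B_C = 1 / 0.2888 = 3.4626
Σp_Dᵢ² = 0.31² + 0.05² + 0.02² + 0.21² + 0.13² + 0.07² + 0.21² = 0.0961 + 0.0025 + 0.0004 + 0.0441 + 0.0169 + 0.0049 + 0.0441 = 0.2090
B_D = 1 / 0.2090 = 4.7847
Σp_Bᵢ² = 0.15² + 0.20² + 0.18² + 0.21² + 0.13² + 0.03² + 0.10² = 0.0225 + 0.0400 + 0.0324 + 0.0441 + 0.0169 + 0.0009 + 0.0100 = 0.1668
B_B = 1 / 0.1668 = 5.9952
Σp_Aᵢ² = 0.13² + 0.14² + 0.13² + 0.16² + 0.13² + 0.14² + 0.17² = 0.0169 + 0.0196 + 0.0169 + 0.0256 + 0.0169 + 0.0196 + 0.0289 = 0.1444
B_A = 1 / 0.1444 = 6.9252
Highest B → broadest niche (most generalist): Species A (B = 6.93).

Species A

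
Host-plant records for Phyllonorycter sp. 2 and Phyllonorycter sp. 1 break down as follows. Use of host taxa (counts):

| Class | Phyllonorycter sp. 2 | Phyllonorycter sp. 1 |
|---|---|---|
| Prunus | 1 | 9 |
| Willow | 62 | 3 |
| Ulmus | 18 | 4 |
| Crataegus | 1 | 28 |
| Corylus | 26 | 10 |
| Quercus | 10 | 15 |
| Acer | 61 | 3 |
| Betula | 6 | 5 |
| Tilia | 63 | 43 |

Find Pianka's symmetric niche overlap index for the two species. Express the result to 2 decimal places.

0.58

Proportions for Phyllonorycter sp. 2 (n=248): 1/248=0.0040, 62/248=0.2500, 18/248=0.0726, 1/248=0.0040, 26/248=0.1048, 10/248=0.0403, 61/248=0.2460, 6/248=0.0242, 63/248=0.2540
Proportions for Phyllonorycter sp. 1 (n=120): 9/120=0.0750, 3/120=0.0250, 4/120=0.0333, 28/120=0.2333, 10/120=0.0833, 15/120=0.1250, 3/120=0.0250, 5/120=0.0417, 43/120=0.3583
Σ p₁ᵢp₂ᵢ = 0.000300 + 0.006250 + 0.002418 + 0.000933 + 0.008730 + 0.005038 + 0.006150 + 0.001009 + 0.091008 = 0.121836
Σp_1ᵢ² = 0.0040² + 0.2500² + 0.0726² + 0.0040² + 0.1048² + 0.0403² + 0.2460² + 0.0242² + 0.2540² = 0.000016 + 0.062500 + 0.005271 + 0.000016 + 0.010983 + 0.001624 + 0.060516 + 0.000586 + 0.064516 = 0.206028
Σp_2ᵢ² = 0.0750² + 0.0250² + 0.0333² + 0.2333² + 0.0833² + 0.1250² + 0.0250² + 0.0417² + 0.3583² = 0.005625 + 0.000625 + 0.001109 + 0.054429 + 0.006939 + 0.015625 + 0.000625 + 0.001739 + 0.128379 = 0.215095
O = 0.121836 / √(0.206028 × 0.215095) = 0.121836 / 0.2105127 = 0.5788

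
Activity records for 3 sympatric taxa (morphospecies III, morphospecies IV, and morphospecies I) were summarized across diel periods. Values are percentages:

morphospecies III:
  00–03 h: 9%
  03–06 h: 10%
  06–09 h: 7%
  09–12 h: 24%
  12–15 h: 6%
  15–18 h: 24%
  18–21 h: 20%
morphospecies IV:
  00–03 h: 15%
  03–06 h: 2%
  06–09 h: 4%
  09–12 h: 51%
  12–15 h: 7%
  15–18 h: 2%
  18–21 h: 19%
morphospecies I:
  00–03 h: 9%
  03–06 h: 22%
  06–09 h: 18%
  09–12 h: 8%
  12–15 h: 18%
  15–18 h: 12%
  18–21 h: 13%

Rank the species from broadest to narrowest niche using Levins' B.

Convert percentages to proportions (divide by 100).
Σp_IIIᵢ² = 0.09² + 0.10² + 0.07² + 0.24² + 0.06² + 0.24² + 0.20² = 0.0081 + 0.0100 + 0.0049 + 0.0576 + 0.0036 + 0.0576 + 0.0400 = 0.1818
B_III = 1 / 0.1818 = 5.5006
Σp_IVᵢ² = 0.15² + 0.02² + 0.04² + 0.51² + 0.07² + 0.02² + 0.19² = 0.0225 + 0.0004 + 0.0016 + 0.2601 + 0.0049 + 0.0004 + 0.0361 = 0.3260
B_IV = 1 / 0.3260 = 3.0675
Σp_Iᵢ² = 0.09² + 0.22² + 0.18² + 0.08² + 0.18² + 0.12² + 0.13² = 0.0081 + 0.0484 + 0.0324 + 0.0064 + 0.0324 + 0.0144 + 0.0169 = 0.1590
B_I = 1 / 0.1590 = 6.2893
Ranking by B (broadest → narrowest): morphospecies I (6.29) > morphospecies III (5.50) > morphospecies IV (3.07)

morphospecies I > morphospecies III > morphospecies IV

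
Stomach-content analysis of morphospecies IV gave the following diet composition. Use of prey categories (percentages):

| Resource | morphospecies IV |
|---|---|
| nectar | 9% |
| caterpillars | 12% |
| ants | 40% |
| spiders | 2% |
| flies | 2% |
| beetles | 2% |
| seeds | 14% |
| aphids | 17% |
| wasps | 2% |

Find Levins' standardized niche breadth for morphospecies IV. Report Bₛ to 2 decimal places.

Convert percentages to proportions (divide by 100).
Σpᵢ² = 0.09² + 0.12² + 0.40² + 0.02² + 0.02² + 0.02² + 0.14² + 0.17² + 0.02² = 0.0081 + 0.0144 + 0.1600 + 0.0004 + 0.0004 + 0.0004 + 0.0196 + 0.0289 + 0.0004 = 0.2326
B = 1 / 0.2326 = 4.2992
Bₛ = (B − 1)/(n − 1) = (4.2992 − 1)/(9 − 1) = 3.2992/8 = 0.4124

0.41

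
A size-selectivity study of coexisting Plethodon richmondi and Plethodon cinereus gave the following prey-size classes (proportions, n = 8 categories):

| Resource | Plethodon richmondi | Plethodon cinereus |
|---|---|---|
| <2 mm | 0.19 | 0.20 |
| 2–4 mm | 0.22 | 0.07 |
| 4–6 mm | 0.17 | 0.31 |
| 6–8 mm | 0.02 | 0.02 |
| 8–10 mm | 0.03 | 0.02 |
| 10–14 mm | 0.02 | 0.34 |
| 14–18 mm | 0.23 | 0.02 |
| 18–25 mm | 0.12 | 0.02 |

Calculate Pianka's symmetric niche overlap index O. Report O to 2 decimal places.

0.56

Σ p₁ᵢp₂ᵢ = 0.0380 + 0.0154 + 0.0527 + 0.0004 + 0.0006 + 0.0068 + 0.0046 + 0.0024 = 0.1209
Σp_1ᵢ² = 0.19² + 0.22² + 0.17² + 0.02² + 0.03² + 0.02² + 0.23² + 0.12² = 0.0361 + 0.0484 + 0.0289 + 0.0004 + 0.0009 + 0.0004 + 0.0529 + 0.0144 = 0.1824
Σp_2ᵢ² = 0.20² + 0.07² + 0.31² + 0.02² + 0.02² + 0.34² + 0.02² + 0.02² = 0.0400 + 0.0049 + 0.0961 + 0.0004 + 0.0004 + 0.1156 + 0.0004 + 0.0004 = 0.2582
O = 0.1209 / √(0.1824 × 0.2582) = 0.1209 / 0.21702 = 0.5571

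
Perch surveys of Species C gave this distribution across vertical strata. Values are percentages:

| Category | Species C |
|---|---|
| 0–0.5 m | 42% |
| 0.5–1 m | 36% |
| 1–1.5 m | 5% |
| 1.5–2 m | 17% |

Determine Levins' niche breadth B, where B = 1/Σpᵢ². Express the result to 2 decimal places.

2.96

Convert percentages to proportions (divide by 100).
Σpᵢ² = 0.42² + 0.36² + 0.05² + 0.17² = 0.1764 + 0.1296 + 0.0025 + 0.0289 = 0.3374
B = 1 / 0.3374 = 2.9638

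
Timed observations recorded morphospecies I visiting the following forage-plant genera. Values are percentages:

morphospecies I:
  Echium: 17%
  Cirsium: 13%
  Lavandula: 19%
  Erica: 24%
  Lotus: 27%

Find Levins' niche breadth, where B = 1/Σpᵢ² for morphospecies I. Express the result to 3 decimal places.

4.708

Convert percentages to proportions (divide by 100).
Σpᵢ² = 0.17² + 0.13² + 0.19² + 0.24² + 0.27² = 0.0289 + 0.0169 + 0.0361 + 0.0576 + 0.0729 = 0.2124
B = 1 / 0.2124 = 4.70810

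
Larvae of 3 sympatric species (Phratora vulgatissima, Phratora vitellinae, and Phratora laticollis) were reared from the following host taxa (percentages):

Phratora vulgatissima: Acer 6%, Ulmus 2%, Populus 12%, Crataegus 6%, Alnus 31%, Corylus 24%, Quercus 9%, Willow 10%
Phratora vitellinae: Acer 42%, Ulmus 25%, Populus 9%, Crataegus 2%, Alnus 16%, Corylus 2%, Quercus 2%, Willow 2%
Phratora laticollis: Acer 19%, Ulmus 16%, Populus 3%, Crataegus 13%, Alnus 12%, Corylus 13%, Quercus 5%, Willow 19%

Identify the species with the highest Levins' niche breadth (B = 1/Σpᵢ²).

Phratora laticollis

Convert percentages to proportions (divide by 100).
Σp_vulgᵢ² = 0.06² + 0.02² + 0.12² + 0.06² + 0.31² + 0.24² + 0.09² + 0.10² = 0.0036 + 0.0004 + 0.0144 + 0.0036 + 0.0961 + 0.0576 + 0.0081 + 0.0100 = 0.1938
B_vulg = 1 / 0.1938 = 5.1600
Σp_viteᵢ² = 0.42² + 0.25² + 0.09² + 0.02² + 0.16² + 0.02² + 0.02² + 0.02² = 0.1764 + 0.0625 + 0.0081 + 0.0004 + 0.0256 + 0.0004 + 0.0004 + 0.0004 = 0.2742
B_vite = 1 / 0.2742 = 3.6470
Σp_latiᵢ² = 0.19² + 0.16² + 0.03² + 0.13² + 0.12² + 0.13² + 0.05² + 0.19² = 0.0361 + 0.0256 + 0.0009 + 0.0169 + 0.0144 + 0.0169 + 0.0025 + 0.0361 = 0.1494
B_lati = 1 / 0.1494 = 6.6934
Highest B → broadest niche (most generalist): Phratora laticollis (B = 6.69).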